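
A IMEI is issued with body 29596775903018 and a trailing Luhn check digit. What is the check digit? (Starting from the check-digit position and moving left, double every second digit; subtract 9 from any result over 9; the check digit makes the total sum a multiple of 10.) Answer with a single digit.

6

Partial digits right→left: 8 1 0 3 0 9 5 7 7 6 9 5 9 2
Double every second digit counting from the check-digit position (so the 1st, 3rd, 5th, ... of the partial from the right).
  doubled (with −9 where >9): 7 0 0 1 5 9 9 → sum 31
  kept as-is: 1 3 9 7 6 5 2 → sum 33
Total = 31 + 33 = 64.
Check digit = (10 − (64 mod 10)) mod 10 = 6.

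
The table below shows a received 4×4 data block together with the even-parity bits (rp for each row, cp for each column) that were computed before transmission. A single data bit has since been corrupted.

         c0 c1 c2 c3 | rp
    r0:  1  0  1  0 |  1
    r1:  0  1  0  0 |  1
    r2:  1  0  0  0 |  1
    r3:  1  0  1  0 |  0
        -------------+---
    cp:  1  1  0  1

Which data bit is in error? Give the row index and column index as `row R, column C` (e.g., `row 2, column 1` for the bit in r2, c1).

Recompute each row's even parity and compare to rp:
  r0: data parity 0, sent rp 1 → mismatch
  r1: data parity 1, sent rp 1 → ok
  r2: data parity 1, sent rp 1 → ok
  r3: data parity 0, sent rp 0 → ok
Recompute each column's even parity and compare to cp:
  c0: data parity 1, sent cp 1 → ok
  c1: data parity 1, sent cp 1 → ok
  c2: data parity 0, sent cp 0 → ok
  c3: data parity 0, sent cp 1 → mismatch
Exactly one row (r0) and one column (c3) fail → the flipped bit is at their intersection.

row 0, column 3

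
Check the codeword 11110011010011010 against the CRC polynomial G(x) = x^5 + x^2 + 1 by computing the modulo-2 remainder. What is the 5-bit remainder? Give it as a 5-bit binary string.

Modulo-2 division of 11110011010011010 by 100101:
  pos 0: 111100 XOR 100101 = 011001
  pos 1: 110011 XOR 100101 = 010110
  pos 2: 101101 XOR 100101 = 001000
  pos 4: 100001 XOR 100101 = 000100
  pos 7: 100001 XOR 100101 = 000100
  pos 10: 100101 XOR 100101 = 000000
Remainder = 00000 (zero — the frame passes the CRC check).

00000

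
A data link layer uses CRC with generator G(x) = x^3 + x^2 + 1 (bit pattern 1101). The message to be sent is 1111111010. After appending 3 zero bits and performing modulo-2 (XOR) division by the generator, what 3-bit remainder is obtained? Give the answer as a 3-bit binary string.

Append 3 zeros: 1111111010000. Divide by 1101 (XOR where the leading bit is 1):
  pos 0: 1111 XOR 1101 = 0010
  pos 2: 1011 XOR 1101 = 0110
  pos 3: 1101 XOR 1101 = 0000
  pos 8: 1000 XOR 1101 = 0101
  pos 9: 1010 XOR 1101 = 0111
Remainder (last 3 bits) = 111. This is the CRC / FCS.

111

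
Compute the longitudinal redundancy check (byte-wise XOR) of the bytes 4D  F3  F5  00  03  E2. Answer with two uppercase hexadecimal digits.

AA

XOR the bytes together:
  start with 0x4D
  0x4D ⊕ 0xF3 = 0xBE
  0xBE ⊕ 0xF5 = 0x4B
  0x4B ⊕ 0x00 = 0x4B
  0x4B ⊕ 0x03 = 0x48
  0x48 ⊕ 0xE2 = 0xAA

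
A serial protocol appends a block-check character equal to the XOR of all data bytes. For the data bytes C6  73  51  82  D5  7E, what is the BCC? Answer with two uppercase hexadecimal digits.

XOR the bytes together:
  start with 0xC6
  0xC6 ⊕ 0x73 = 0xB5
  0xB5 ⊕ 0x51 = 0xE4
  0xE4 ⊕ 0x82 = 0x66
  0x66 ⊕ 0xD5 = 0xB3
  0xB3 ⊕ 0x7E = 0xCD

CD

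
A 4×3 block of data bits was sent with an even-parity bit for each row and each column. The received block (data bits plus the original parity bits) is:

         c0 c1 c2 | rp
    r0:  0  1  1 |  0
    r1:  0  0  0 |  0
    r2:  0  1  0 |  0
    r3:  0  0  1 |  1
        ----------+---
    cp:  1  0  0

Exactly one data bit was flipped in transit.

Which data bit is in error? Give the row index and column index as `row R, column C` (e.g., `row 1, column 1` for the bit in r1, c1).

Recompute each row's even parity and compare to rp:
  r0: data parity 0, sent rp 0 → ok
  r1: data parity 0, sent rp 0 → ok
  r2: data parity 1, sent rp 0 → mismatch
  r3: data parity 1, sent rp 1 → ok
Recompute each column's even parity and compare to cp:
  c0: data parity 0, sent cp 1 → mismatch
  c1: data parity 0, sent cp 0 → ok
  c2: data parity 0, sent cp 0 → ok
Exactly one row (r2) and one column (c0) fail → the flipped bit is at their intersection.

row 2, column 0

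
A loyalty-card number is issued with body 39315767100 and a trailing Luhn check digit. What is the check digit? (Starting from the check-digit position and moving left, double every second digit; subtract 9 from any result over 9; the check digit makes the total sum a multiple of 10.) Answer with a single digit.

8

Partial digits right→left: 0 0 1 7 6 7 5 1 3 9 3
Double every second digit counting from the check-digit position (so the 1st, 3rd, 5th, ... of the partial from the right).
  doubled (with −9 where >9): 0 2 3 1 6 6 → sum 18
  kept as-is: 0 7 7 1 9 → sum 24
Total = 18 + 24 = 42.
Check digit = (10 − (42 mod 10)) mod 10 = 8.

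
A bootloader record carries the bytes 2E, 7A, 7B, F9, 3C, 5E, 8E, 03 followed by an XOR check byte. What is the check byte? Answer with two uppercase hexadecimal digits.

XOR the bytes together:
  start with 0x2E
  0x2E ⊕ 0x7A = 0x54
  0x54 ⊕ 0x7B = 0x2F
  0x2F ⊕ 0xF9 = 0xD6
  0xD6 ⊕ 0x3C = 0xEA
  0xEA ⊕ 0x5E = 0xB4
  0xB4 ⊕ 0x8E = 0x3A
  0x3A ⊕ 0x03 = 0x39

39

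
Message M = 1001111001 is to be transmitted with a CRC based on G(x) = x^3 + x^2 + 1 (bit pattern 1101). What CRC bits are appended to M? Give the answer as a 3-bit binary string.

Append 3 zeros: 1001111001000. Divide by 1101 (XOR where the leading bit is 1):
  pos 0: 1001 XOR 1101 = 0100
  pos 1: 1001 XOR 1101 = 0100
  pos 2: 1001 XOR 1101 = 0100
  pos 3: 1001 XOR 1101 = 0100
  pos 4: 1000 XOR 1101 = 0101
  pos 5: 1010 XOR 1101 = 0111
  pos 6: 1111 XOR 1101 = 0010
  pos 8: 1000 XOR 1101 = 0101
  pos 9: 1010 XOR 1101 = 0111
Remainder (last 3 bits) = 111. This is the CRC / FCS.

111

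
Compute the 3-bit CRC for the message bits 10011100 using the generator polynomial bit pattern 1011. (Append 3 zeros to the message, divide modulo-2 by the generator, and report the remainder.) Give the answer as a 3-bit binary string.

Append 3 zeros: 10011100000. Divide by 1011 (XOR where the leading bit is 1):
  pos 0: 1001 XOR 1011 = 0010
  pos 2: 1011 XOR 1011 = 0000
Remainder (last 3 bits) = 000. This is the CRC / FCS.

000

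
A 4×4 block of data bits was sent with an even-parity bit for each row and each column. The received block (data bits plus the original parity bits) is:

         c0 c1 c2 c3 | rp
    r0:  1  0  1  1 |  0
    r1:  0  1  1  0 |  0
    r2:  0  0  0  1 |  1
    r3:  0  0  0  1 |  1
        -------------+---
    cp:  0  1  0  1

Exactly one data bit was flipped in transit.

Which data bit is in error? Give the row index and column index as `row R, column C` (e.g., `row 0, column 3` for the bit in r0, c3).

row 0, column 0

Recompute each row's even parity and compare to rp:
  r0: data parity 1, sent rp 0 → mismatch
  r1: data parity 0, sent rp 0 → ok
  r2: data parity 1, sent rp 1 → ok
  r3: data parity 1, sent rp 1 → ok
Recompute each column's even parity and compare to cp:
  c0: data parity 1, sent cp 0 → mismatch
  c1: data parity 1, sent cp 1 → ok
  c2: data parity 0, sent cp 0 → ok
  c3: data parity 1, sent cp 1 → ok
Exactly one row (r0) and one column (c0) fail → the flipped bit is at their intersection.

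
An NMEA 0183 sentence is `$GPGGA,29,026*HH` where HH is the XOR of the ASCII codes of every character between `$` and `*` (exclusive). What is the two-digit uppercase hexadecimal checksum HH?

69

XOR the ASCII codes of the payload characters:
  'G' = 0x47 → acc = 0x47
  'P' = 0x50 → acc = 0x17
  'G' = 0x47 → acc = 0x50
  'G' = 0x47 → acc = 0x17
  'A' = 0x41 → acc = 0x56
  ',' = 0x2C → acc = 0x7A
  '2' = 0x32 → acc = 0x48
  '9' = 0x39 → acc = 0x71
  ',' = 0x2C → acc = 0x5D
  '0' = 0x30 → acc = 0x6D
  '2' = 0x32 → acc = 0x5F
  '6' = 0x36 → acc = 0x69
Checksum = 0x69.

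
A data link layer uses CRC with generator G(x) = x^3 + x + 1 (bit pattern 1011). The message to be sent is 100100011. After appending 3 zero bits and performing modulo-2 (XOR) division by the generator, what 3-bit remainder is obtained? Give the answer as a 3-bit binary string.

001

Append 3 zeros: 100100011000. Divide by 1011 (XOR where the leading bit is 1):
  pos 0: 1001 XOR 1011 = 0010
  pos 2: 1000 XOR 1011 = 0011
  pos 4: 1101 XOR 1011 = 0110
  pos 5: 1101 XOR 1011 = 0110
  pos 6: 1100 XOR 1011 = 0111
  pos 7: 1110 XOR 1011 = 0101
  pos 8: 1010 XOR 1011 = 0001
Remainder (last 3 bits) = 001. This is the CRC / FCS.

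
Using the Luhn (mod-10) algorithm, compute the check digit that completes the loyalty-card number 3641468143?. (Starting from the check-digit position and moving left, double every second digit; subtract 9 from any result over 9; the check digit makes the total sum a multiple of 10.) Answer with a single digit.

Partial digits right→left: 3 4 1 8 6 4 1 4 6 3
Double every second digit counting from the check-digit position (so the 1st, 3rd, 5th, ... of the partial from the right).
  doubled (with −9 where >9): 6 2 3 2 3 → sum 16
  kept as-is: 4 8 4 4 3 → sum 23
Total = 16 + 23 = 39.
Check digit = (10 − (39 mod 10)) mod 10 = 1.

1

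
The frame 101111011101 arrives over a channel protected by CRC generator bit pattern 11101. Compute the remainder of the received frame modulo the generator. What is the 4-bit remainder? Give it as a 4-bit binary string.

Modulo-2 division of 101111011101 by 11101:
  pos 0: 10111 XOR 11101 = 01010
  pos 1: 10101 XOR 11101 = 01000
  pos 2: 10000 XOR 11101 = 01101
  pos 3: 11011 XOR 11101 = 00110
  pos 5: 11011 XOR 11101 = 00110
  pos 7: 11001 XOR 11101 = 00100
Remainder = 0100 (nonzero — an error is detected).

0100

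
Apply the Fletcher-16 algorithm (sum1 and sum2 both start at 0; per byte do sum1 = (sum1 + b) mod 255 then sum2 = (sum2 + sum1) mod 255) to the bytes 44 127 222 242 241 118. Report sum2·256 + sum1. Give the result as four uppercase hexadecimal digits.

35E5

Running sums (mod 255):
  after byte 0 (44): sum1=44, sum2=44
  after byte 1 (127): sum1=171, sum2=215
  after byte 2 (222): sum1=138, sum2=98
  after byte 3 (242): sum1=125, sum2=223
  after byte 4 (241): sum1=111, sum2=79
  after byte 5 (118): sum1=229, sum2=53
Checksum = sum2·256 + sum1 = 53·256 + 229 = 13797 = 0x35E5.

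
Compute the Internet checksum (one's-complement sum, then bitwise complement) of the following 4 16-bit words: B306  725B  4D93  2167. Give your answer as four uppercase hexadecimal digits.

6BA3

One's-complement addition (fold any carry out of bit 15 back into bit 0):
  0xB306 + 0x725B = 0x12561 → wrap carry → 0x2562
  0x2562 + 0x4D93 = 0x072F5
  0x72F5 + 0x2167 = 0x0945C
One's-complement sum = 0x945C.
Checksum = ~0x945C & 0xFFFF = 0x6BA3.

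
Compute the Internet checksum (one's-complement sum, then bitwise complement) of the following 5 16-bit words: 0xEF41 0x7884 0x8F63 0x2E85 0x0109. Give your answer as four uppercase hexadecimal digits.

D947

One's-complement addition (fold any carry out of bit 15 back into bit 0):
  0xEF41 + 0x7884 = 0x167C5 → wrap carry → 0x67C6
  0x67C6 + 0x8F63 = 0x0F729
  0xF729 + 0x2E85 = 0x125AE → wrap carry → 0x25AF
  0x25AF + 0x0109 = 0x026B8
One's-complement sum = 0x26B8.
Checksum = ~0x26B8 & 0xFFFF = 0xD947.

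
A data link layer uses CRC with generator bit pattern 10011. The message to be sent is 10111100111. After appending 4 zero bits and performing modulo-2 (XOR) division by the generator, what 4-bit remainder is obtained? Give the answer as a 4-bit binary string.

1100

Append 4 zeros: 101111001110000. Divide by 10011 (XOR where the leading bit is 1):
  pos 0: 10111 XOR 10011 = 00100
  pos 2: 10010 XOR 10011 = 00001
  pos 6: 10111 XOR 10011 = 00100
  pos 8: 10000 XOR 10011 = 00011
Remainder (last 4 bits) = 1100. This is the CRC / FCS.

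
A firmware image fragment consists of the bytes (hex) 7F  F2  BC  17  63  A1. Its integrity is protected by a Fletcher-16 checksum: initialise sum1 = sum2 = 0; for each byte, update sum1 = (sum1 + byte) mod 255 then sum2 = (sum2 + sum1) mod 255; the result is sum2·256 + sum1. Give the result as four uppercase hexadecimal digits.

5C4B

Running sums (mod 255):
  after byte 0 (7F): sum1=127, sum2=127
  after byte 1 (F2): sum1=114, sum2=241
  after byte 2 (BC): sum1=47, sum2=33
  after byte 3 (17): sum1=70, sum2=103
  after byte 4 (63): sum1=169, sum2=17
  after byte 5 (A1): sum1=75, sum2=92
Checksum = sum2·256 + sum1 = 92·256 + 75 = 23627 = 0x5C4B.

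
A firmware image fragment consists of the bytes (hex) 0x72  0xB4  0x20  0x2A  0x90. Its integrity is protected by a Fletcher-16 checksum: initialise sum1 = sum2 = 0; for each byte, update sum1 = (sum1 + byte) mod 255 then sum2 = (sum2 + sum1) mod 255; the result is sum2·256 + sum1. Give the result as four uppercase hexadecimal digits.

5402

Running sums (mod 255):
  after byte 0 (0x72): sum1=114, sum2=114
  after byte 1 (0xB4): sum1=39, sum2=153
  after byte 2 (0x20): sum1=71, sum2=224
  after byte 3 (0x2A): sum1=113, sum2=82
  after byte 4 (0x90): sum1=2, sum2=84
Checksum = sum2·256 + sum1 = 84·256 + 2 = 21506 = 0x5402.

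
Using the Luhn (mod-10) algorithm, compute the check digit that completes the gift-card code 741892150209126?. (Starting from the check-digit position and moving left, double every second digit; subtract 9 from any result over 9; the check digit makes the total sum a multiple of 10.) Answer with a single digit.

Partial digits right→left: 6 2 1 9 0 2 0 5 1 2 9 8 1 4 7
Double every second digit counting from the check-digit position (so the 1st, 3rd, 5th, ... of the partial from the right).
  doubled (with −9 where >9): 3 2 0 0 2 9 2 5 → sum 23
  kept as-is: 2 9 2 5 2 8 4 → sum 32
Total = 23 + 32 = 55.
Check digit = (10 − (55 mod 10)) mod 10 = 5.

5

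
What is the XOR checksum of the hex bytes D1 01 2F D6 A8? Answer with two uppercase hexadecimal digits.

XOR the bytes together:
  start with 0xD1
  0xD1 ⊕ 0x01 = 0xD0
  0xD0 ⊕ 0x2F = 0xFF
  0xFF ⊕ 0xD6 = 0x29
  0x29 ⊕ 0xA8 = 0x81

81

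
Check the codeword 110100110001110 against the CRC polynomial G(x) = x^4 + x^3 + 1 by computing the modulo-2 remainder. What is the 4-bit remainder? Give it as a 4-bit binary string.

0000

Modulo-2 division of 110100110001110 by 11001:
  pos 0: 11010 XOR 11001 = 00011
  pos 3: 11011 XOR 11001 = 00010
  pos 6: 10000 XOR 11001 = 01001
  pos 7: 10011 XOR 11001 = 01010
  pos 8: 10101 XOR 11001 = 01100
  pos 9: 11001 XOR 11001 = 00000
Remainder = 0000 (zero — the frame passes the CRC check).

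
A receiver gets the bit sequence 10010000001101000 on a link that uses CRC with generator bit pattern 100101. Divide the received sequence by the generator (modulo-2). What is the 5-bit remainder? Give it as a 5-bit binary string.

00000

Modulo-2 division of 10010000001101000 by 100101:
  pos 0: 100100 XOR 100101 = 000001
  pos 5: 100001 XOR 100101 = 000100
  pos 8: 100101 XOR 100101 = 000000
Remainder = 00000 (zero — the frame passes the CRC check).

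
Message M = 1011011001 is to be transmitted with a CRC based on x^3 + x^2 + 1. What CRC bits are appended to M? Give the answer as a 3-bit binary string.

Append 3 zeros: 1011011001000. Divide by 1101 (XOR where the leading bit is 1):
  pos 0: 1011 XOR 1101 = 0110
  pos 1: 1100 XOR 1101 = 0001
  pos 4: 1110 XOR 1101 = 0011
  pos 6: 1101 XOR 1101 = 0000
Remainder (last 3 bits) = 000. This is the CRC / FCS.

000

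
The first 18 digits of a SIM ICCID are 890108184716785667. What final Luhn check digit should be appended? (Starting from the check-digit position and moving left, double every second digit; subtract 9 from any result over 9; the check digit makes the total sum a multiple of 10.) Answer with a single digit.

0

Partial digits right→left: 7 6 6 5 8 7 6 1 7 4 8 1 8 0 1 0 9 8
Double every second digit counting from the check-digit position (so the 1st, 3rd, 5th, ... of the partial from the right).
  doubled (with −9 where >9): 5 3 7 3 5 7 7 2 9 → sum 48
  kept as-is: 6 5 7 1 4 1 0 0 8 → sum 32
Total = 48 + 32 = 80.
Check digit = (10 − (80 mod 10)) mod 10 = 0.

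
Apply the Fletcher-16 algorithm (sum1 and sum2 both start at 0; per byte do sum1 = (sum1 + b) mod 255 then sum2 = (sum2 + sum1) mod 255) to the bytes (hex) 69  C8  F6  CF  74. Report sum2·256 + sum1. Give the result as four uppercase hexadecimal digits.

2B6D

Running sums (mod 255):
  after byte 0 (69): sum1=105, sum2=105
  after byte 1 (C8): sum1=50, sum2=155
  after byte 2 (F6): sum1=41, sum2=196
  after byte 3 (CF): sum1=248, sum2=189
  after byte 4 (74): sum1=109, sum2=43
Checksum = sum2·256 + sum1 = 43·256 + 109 = 11117 = 0x2B6D.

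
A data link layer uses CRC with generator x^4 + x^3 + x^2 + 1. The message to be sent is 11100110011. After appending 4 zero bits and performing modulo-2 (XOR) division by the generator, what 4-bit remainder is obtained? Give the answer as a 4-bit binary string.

Append 4 zeros: 111001100110000. Divide by 11101 (XOR where the leading bit is 1):
  pos 0: 11100 XOR 11101 = 00001
  pos 4: 11100 XOR 11101 = 00001
  pos 8: 11100 XOR 11101 = 00001
Remainder (last 4 bits) = 0100. This is the CRC / FCS.

0100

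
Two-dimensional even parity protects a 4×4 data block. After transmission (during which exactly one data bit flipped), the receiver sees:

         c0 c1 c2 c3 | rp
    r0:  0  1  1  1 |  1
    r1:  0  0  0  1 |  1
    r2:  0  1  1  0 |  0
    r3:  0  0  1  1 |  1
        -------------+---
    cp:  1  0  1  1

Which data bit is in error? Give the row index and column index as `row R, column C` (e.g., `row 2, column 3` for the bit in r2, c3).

row 3, column 0

Recompute each row's even parity and compare to rp:
  r0: data parity 1, sent rp 1 → ok
  r1: data parity 1, sent rp 1 → ok
  r2: data parity 0, sent rp 0 → ok
  r3: data parity 0, sent rp 1 → mismatch
Recompute each column's even parity and compare to cp:
  c0: data parity 0, sent cp 1 → mismatch
  c1: data parity 0, sent cp 0 → ok
  c2: data parity 1, sent cp 1 → ok
  c3: data parity 1, sent cp 1 → ok
Exactly one row (r3) and one column (c0) fail → the flipped bit is at their intersection.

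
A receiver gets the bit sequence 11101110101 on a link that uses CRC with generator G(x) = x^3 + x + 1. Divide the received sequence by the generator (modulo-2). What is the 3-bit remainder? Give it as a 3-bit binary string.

100

Modulo-2 division of 11101110101 by 1011:
  pos 0: 1110 XOR 1011 = 0101
  pos 1: 1011 XOR 1011 = 0000
  pos 5: 1101 XOR 1011 = 0110
  pos 6: 1100 XOR 1011 = 0111
  pos 7: 1111 XOR 1011 = 0100
Remainder = 100 (nonzero — an error is detected).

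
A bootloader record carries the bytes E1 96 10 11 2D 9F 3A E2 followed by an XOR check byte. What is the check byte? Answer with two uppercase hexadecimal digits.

1C

XOR the bytes together:
  start with 0xE1
  0xE1 ⊕ 0x96 = 0x77
  0x77 ⊕ 0x10 = 0x67
  0x67 ⊕ 0x11 = 0x76
  0x76 ⊕ 0x2D = 0x5B
  0x5B ⊕ 0x9F = 0xC4
  0xC4 ⊕ 0x3A = 0xFE
  0xFE ⊕ 0xE2 = 0x1C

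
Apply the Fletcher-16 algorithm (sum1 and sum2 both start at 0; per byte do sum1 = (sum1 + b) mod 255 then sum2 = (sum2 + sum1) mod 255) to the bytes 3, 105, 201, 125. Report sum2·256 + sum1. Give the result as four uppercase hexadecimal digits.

59B3

Running sums (mod 255):
  after byte 0 (3): sum1=3, sum2=3
  after byte 1 (105): sum1=108, sum2=111
  after byte 2 (201): sum1=54, sum2=165
  after byte 3 (125): sum1=179, sum2=89
Checksum = sum2·256 + sum1 = 89·256 + 179 = 22963 = 0x59B3.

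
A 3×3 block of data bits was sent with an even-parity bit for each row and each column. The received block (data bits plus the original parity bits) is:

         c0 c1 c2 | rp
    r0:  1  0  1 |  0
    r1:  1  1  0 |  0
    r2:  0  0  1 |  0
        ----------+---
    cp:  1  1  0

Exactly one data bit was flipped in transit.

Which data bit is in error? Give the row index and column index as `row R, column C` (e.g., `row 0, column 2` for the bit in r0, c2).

row 2, column 0

Recompute each row's even parity and compare to rp:
  r0: data parity 0, sent rp 0 → ok
  r1: data parity 0, sent rp 0 → ok
  r2: data parity 1, sent rp 0 → mismatch
Recompute each column's even parity and compare to cp:
  c0: data parity 0, sent cp 1 → mismatch
  c1: data parity 1, sent cp 1 → ok
  c2: data parity 0, sent cp 0 → ok
Exactly one row (r2) and one column (c0) fail → the flipped bit is at their intersection.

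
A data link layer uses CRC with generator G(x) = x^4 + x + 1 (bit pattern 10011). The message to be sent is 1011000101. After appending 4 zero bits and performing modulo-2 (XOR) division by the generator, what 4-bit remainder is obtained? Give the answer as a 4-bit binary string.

1011

Append 4 zeros: 10110001010000. Divide by 10011 (XOR where the leading bit is 1):
  pos 0: 10110 XOR 10011 = 00101
  pos 2: 10100 XOR 10011 = 00111
  pos 4: 11110 XOR 10011 = 01101
  pos 5: 11011 XOR 10011 = 01000
  pos 6: 10000 XOR 10011 = 00011
  pos 9: 11000 XOR 10011 = 01011
Remainder (last 4 bits) = 1011. This is the CRC / FCS.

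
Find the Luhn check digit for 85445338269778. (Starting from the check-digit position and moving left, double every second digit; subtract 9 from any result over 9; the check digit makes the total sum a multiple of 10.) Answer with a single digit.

Partial digits right→left: 8 7 7 9 6 2 8 3 3 5 4 4 5 8
Double every second digit counting from the check-digit position (so the 1st, 3rd, 5th, ... of the partial from the right).
  doubled (with −9 where >9): 7 5 3 7 6 8 1 → sum 37
  kept as-is: 7 9 2 3 5 4 8 → sum 38
Total = 37 + 38 = 75.
Check digit = (10 − (75 mod 10)) mod 10 = 5.

5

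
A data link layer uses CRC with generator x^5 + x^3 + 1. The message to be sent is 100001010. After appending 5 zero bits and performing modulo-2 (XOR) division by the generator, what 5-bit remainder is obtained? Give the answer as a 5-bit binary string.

Append 5 zeros: 10000101000000. Divide by 101001 (XOR where the leading bit is 1):
  pos 0: 100001 XOR 101001 = 001000
  pos 2: 100001 XOR 101001 = 001000
  pos 4: 100000 XOR 101001 = 001001
  pos 6: 100100 XOR 101001 = 001101
  pos 8: 110100 XOR 101001 = 011101
Remainder (last 5 bits) = 11101. This is the CRC / FCS.

11101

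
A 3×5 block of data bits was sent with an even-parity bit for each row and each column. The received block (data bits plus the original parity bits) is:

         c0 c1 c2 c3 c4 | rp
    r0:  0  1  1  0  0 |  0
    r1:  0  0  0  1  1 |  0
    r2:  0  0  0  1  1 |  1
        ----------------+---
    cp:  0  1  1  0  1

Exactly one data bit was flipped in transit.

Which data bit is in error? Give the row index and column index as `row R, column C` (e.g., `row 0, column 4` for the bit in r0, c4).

row 2, column 4

Recompute each row's even parity and compare to rp:
  r0: data parity 0, sent rp 0 → ok
  r1: data parity 0, sent rp 0 → ok
  r2: data parity 0, sent rp 1 → mismatch
Recompute each column's even parity and compare to cp:
  c0: data parity 0, sent cp 0 → ok
  c1: data parity 1, sent cp 1 → ok
  c2: data parity 1, sent cp 1 → ok
  c3: data parity 0, sent cp 0 → ok
  c4: data parity 0, sent cp 1 → mismatch
Exactly one row (r2) and one column (c4) fail → the flipped bit is at their intersection.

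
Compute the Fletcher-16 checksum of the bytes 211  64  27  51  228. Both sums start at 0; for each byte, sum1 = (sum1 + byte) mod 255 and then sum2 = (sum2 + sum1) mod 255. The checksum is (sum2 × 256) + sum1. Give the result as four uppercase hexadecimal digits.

Running sums (mod 255):
  after byte 0 (211): sum1=211, sum2=211
  after byte 1 (64): sum1=20, sum2=231
  after byte 2 (27): sum1=47, sum2=23
  after byte 3 (51): sum1=98, sum2=121
  after byte 4 (228): sum1=71, sum2=192
Checksum = sum2·256 + sum1 = 192·256 + 71 = 49223 = 0xC047.

C047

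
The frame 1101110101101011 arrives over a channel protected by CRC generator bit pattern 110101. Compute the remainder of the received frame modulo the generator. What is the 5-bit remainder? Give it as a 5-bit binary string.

Modulo-2 division of 1101110101101011 by 110101:
  pos 0: 110111 XOR 110101 = 000010
  pos 4: 100101 XOR 110101 = 010000
  pos 5: 100001 XOR 110101 = 010100
  pos 6: 101000 XOR 110101 = 011101
  pos 7: 111011 XOR 110101 = 001110
  pos 9: 111001 XOR 110101 = 001100
Remainder = 11001 (nonzero — an error is detected).

11001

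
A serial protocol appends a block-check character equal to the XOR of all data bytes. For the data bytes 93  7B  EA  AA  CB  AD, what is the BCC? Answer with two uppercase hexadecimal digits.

XOR the bytes together:
  start with 0x93
  0x93 ⊕ 0x7B = 0xE8
  0xE8 ⊕ 0xEA = 0x02
  0x02 ⊕ 0xAA = 0xA8
  0xA8 ⊕ 0xCB = 0x63
  0x63 ⊕ 0xAD = 0xCE

CE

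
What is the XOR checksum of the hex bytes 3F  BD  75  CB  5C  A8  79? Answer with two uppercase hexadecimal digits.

B1

XOR the bytes together:
  start with 0x3F
  0x3F ⊕ 0xBD = 0x82
  0x82 ⊕ 0x75 = 0xF7
  0xF7 ⊕ 0xCB = 0x3C
  0x3C ⊕ 0x5C = 0x60
  0x60 ⊕ 0xA8 = 0xC8
  0xC8 ⊕ 0x79 = 0xB1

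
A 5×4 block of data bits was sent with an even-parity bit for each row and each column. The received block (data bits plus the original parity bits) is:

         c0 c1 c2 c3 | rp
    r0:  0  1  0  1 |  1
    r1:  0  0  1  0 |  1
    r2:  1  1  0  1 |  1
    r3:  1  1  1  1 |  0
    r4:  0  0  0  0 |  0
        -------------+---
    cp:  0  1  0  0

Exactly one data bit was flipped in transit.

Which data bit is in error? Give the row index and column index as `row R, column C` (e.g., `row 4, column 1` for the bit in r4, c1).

row 0, column 3

Recompute each row's even parity and compare to rp:
  r0: data parity 0, sent rp 1 → mismatch
  r1: data parity 1, sent rp 1 → ok
  r2: data parity 1, sent rp 1 → ok
  r3: data parity 0, sent rp 0 → ok
  r4: data parity 0, sent rp 0 → ok
Recompute each column's even parity and compare to cp:
  c0: data parity 0, sent cp 0 → ok
  c1: data parity 1, sent cp 1 → ok
  c2: data parity 0, sent cp 0 → ok
  c3: data parity 1, sent cp 0 → mismatch
Exactly one row (r0) and one column (c3) fail → the flipped bit is at their intersection.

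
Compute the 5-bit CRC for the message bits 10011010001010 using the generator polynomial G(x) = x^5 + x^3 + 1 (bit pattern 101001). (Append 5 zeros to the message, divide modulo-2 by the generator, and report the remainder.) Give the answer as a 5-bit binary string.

Append 5 zeros: 1001101000101000000. Divide by 101001 (XOR where the leading bit is 1):
  pos 0: 100110 XOR 101001 = 001111
  pos 2: 111110 XOR 101001 = 010111
  pos 3: 101110 XOR 101001 = 000111
  pos 6: 111010 XOR 101001 = 010011
  pos 7: 100111 XOR 101001 = 001110
  pos 9: 111000 XOR 101001 = 010001
  pos 10: 100010 XOR 101001 = 001011
  pos 12: 101100 XOR 101001 = 000101
Remainder (last 5 bits) = 01010. This is the CRC / FCS.

01010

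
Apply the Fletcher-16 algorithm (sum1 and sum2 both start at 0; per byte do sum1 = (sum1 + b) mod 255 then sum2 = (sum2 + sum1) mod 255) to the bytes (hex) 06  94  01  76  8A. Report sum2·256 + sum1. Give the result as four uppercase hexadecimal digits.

Running sums (mod 255):
  after byte 0 (06): sum1=6, sum2=6
  after byte 1 (94): sum1=154, sum2=160
  after byte 2 (01): sum1=155, sum2=60
  after byte 3 (76): sum1=18, sum2=78
  after byte 4 (8A): sum1=156, sum2=234
Checksum = sum2·256 + sum1 = 234·256 + 156 = 60060 = 0xEA9C.

EA9C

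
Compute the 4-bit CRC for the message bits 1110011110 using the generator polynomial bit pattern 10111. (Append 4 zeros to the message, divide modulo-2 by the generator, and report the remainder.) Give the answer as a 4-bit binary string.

Append 4 zeros: 11100111100000. Divide by 10111 (XOR where the leading bit is 1):
  pos 0: 11100 XOR 10111 = 01011
  pos 1: 10111 XOR 10111 = 00000
  pos 6: 11100 XOR 10111 = 01011
  pos 7: 10110 XOR 10111 = 00001
Remainder (last 4 bits) = 0100. This is the CRC / FCS.

0100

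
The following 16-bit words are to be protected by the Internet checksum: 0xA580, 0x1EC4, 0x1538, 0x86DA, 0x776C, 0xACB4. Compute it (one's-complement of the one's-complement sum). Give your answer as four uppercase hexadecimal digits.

7B87

One's-complement addition (fold any carry out of bit 15 back into bit 0):
  0xA580 + 0x1EC4 = 0x0C444
  0xC444 + 0x1538 = 0x0D97C
  0xD97C + 0x86DA = 0x16056 → wrap carry → 0x6057
  0x6057 + 0x776C = 0x0D7C3
  0xD7C3 + 0xACB4 = 0x18477 → wrap carry → 0x8478
One's-complement sum = 0x8478.
Checksum = ~0x8478 & 0xFFFF = 0x7B87.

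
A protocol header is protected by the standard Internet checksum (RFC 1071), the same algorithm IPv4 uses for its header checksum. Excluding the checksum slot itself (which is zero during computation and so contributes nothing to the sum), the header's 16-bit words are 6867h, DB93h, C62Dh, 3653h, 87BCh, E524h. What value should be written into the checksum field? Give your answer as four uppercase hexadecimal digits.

One's-complement addition (fold any carry out of bit 15 back into bit 0):
  0x6867 + 0xDB93 = 0x143FA → wrap carry → 0x43FB
  0x43FB + 0xC62D = 0x10A28 → wrap carry → 0x0A29
  0x0A29 + 0x3653 = 0x0407C
  0x407C + 0x87BC = 0x0C838
  0xC838 + 0xE524 = 0x1AD5C → wrap carry → 0xAD5D
One's-complement sum = 0xAD5D.
Checksum = ~0xAD5D & 0xFFFF = 0x52A2.

52A2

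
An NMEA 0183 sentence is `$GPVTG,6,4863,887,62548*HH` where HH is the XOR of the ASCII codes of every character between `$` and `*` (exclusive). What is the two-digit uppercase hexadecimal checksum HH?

XOR the ASCII codes of the payload characters:
  'G' = 0x47 → acc = 0x47
  'P' = 0x50 → acc = 0x17
  'V' = 0x56 → acc = 0x41
  'T' = 0x54 → acc = 0x15
  'G' = 0x47 → acc = 0x52
  ',' = 0x2C → acc = 0x7E
  '6' = 0x36 → acc = 0x48
  ',' = 0x2C → acc = 0x64
  '4' = 0x34 → acc = 0x50
  '8' = 0x38 → acc = 0x68
  '6' = 0x36 → acc = 0x5E
  '3' = 0x33 → acc = 0x6D
  ',' = 0x2C → acc = 0x41
  '8' = 0x38 → acc = 0x79
  '8' = 0x38 → acc = 0x41
  '7' = 0x37 → acc = 0x76
  ',' = 0x2C → acc = 0x5A
  '6' = 0x36 → acc = 0x6C
  '2' = 0x32 → acc = 0x5E
  '5' = 0x35 → acc = 0x6B
  '4' = 0x34 → acc = 0x5F
  '8' = 0x38 → acc = 0x67
Checksum = 0x67.

67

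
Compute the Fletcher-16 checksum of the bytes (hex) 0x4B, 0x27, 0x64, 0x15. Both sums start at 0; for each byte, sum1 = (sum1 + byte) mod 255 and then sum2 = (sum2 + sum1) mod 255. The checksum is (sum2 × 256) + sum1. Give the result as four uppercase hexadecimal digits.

80EB

Running sums (mod 255):
  after byte 0 (0x4B): sum1=75, sum2=75
  after byte 1 (0x27): sum1=114, sum2=189
  after byte 2 (0x64): sum1=214, sum2=148
  after byte 3 (0x15): sum1=235, sum2=128
Checksum = sum2·256 + sum1 = 128·256 + 235 = 33003 = 0x80EB.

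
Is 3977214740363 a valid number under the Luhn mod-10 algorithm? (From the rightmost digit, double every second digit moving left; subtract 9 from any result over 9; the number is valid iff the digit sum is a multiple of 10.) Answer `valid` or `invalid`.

From the right, keep odd positions and double even positions (subtract 9 from any doubled value over 9):
  doubled (positions 2,4,...): 3 0 5 2 5 9 → sum 24
  kept (positions 1,3,...): 3 3 4 4 2 7 3 → sum 26
Total = 50.
50 mod 10 = 0, so the number is valid.

valid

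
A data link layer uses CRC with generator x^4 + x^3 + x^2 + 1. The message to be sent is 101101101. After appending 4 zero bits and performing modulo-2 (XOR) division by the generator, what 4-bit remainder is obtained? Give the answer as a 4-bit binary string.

Append 4 zeros: 1011011010000. Divide by 11101 (XOR where the leading bit is 1):
  pos 0: 10110 XOR 11101 = 01011
  pos 1: 10111 XOR 11101 = 01010
  pos 2: 10101 XOR 11101 = 01000
  pos 3: 10000 XOR 11101 = 01101
  pos 4: 11011 XOR 11101 = 00110
  pos 6: 11000 XOR 11101 = 00101
  pos 8: 10100 XOR 11101 = 01001
Remainder (last 4 bits) = 1001. This is the CRC / FCS.

1001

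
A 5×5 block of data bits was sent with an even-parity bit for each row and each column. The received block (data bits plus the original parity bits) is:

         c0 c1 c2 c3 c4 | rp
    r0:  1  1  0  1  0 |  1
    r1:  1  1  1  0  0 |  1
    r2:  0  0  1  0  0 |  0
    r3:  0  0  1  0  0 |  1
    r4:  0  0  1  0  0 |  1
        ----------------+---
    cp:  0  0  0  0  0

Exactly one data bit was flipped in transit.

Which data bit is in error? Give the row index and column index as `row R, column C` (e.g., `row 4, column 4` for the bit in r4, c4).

row 2, column 3

Recompute each row's even parity and compare to rp:
  r0: data parity 1, sent rp 1 → ok
  r1: data parity 1, sent rp 1 → ok
  r2: data parity 1, sent rp 0 → mismatch
  r3: data parity 1, sent rp 1 → ok
  r4: data parity 1, sent rp 1 → ok
Recompute each column's even parity and compare to cp:
  c0: data parity 0, sent cp 0 → ok
  c1: data parity 0, sent cp 0 → ok
  c2: data parity 0, sent cp 0 → ok
  c3: data parity 1, sent cp 0 → mismatch
  c4: data parity 0, sent cp 0 → ok
Exactly one row (r2) and one column (c3) fail → the flipped bit is at their intersection.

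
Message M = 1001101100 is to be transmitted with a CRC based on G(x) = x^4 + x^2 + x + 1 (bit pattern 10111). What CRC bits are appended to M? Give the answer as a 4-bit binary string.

1101

Append 4 zeros: 10011011000000. Divide by 10111 (XOR where the leading bit is 1):
  pos 0: 10011 XOR 10111 = 00100
  pos 2: 10001 XOR 10111 = 00110
  pos 4: 11010 XOR 10111 = 01101
  pos 5: 11010 XOR 10111 = 01101
  pos 6: 11010 XOR 10111 = 01101
  pos 7: 11010 XOR 10111 = 01101
  pos 8: 11010 XOR 10111 = 01101
  pos 9: 11010 XOR 10111 = 01101
Remainder (last 4 bits) = 1101. This is the CRC / FCS.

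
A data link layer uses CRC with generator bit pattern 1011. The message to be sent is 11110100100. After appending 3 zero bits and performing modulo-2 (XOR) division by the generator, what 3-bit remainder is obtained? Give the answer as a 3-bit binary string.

Append 3 zeros: 11110100100000. Divide by 1011 (XOR where the leading bit is 1):
  pos 0: 1111 XOR 1011 = 0100
  pos 1: 1000 XOR 1011 = 0011
  pos 3: 1110 XOR 1011 = 0101
  pos 4: 1010 XOR 1011 = 0001
  pos 7: 1100 XOR 1011 = 0111
  pos 8: 1110 XOR 1011 = 0101
  pos 9: 1010 XOR 1011 = 0001
Remainder (last 3 bits) = 010. This is the CRC / FCS.

010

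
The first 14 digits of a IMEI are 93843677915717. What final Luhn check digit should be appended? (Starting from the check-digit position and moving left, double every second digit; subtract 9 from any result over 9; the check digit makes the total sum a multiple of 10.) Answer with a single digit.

4

Partial digits right→left: 7 1 7 5 1 9 7 7 6 3 4 8 3 9
Double every second digit counting from the check-digit position (so the 1st, 3rd, 5th, ... of the partial from the right).
  doubled (with −9 where >9): 5 5 2 5 3 8 6 → sum 34
  kept as-is: 1 5 9 7 3 8 9 → sum 42
Total = 34 + 42 = 76.
Check digit = (10 − (76 mod 10)) mod 10 = 4.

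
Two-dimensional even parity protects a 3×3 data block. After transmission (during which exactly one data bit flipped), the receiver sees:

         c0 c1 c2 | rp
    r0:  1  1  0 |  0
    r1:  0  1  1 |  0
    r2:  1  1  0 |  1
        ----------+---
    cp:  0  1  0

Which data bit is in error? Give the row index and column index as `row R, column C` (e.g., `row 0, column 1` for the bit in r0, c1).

Recompute each row's even parity and compare to rp:
  r0: data parity 0, sent rp 0 → ok
  r1: data parity 0, sent rp 0 → ok
  r2: data parity 0, sent rp 1 → mismatch
Recompute each column's even parity and compare to cp:
  c0: data parity 0, sent cp 0 → ok
  c1: data parity 1, sent cp 1 → ok
  c2: data parity 1, sent cp 0 → mismatch
Exactly one row (r2) and one column (c2) fail → the flipped bit is at their intersection.

row 2, column 2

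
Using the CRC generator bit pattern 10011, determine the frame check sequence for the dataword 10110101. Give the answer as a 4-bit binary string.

1110

Append 4 zeros: 101101010000. Divide by 10011 (XOR where the leading bit is 1):
  pos 0: 10110 XOR 10011 = 00101
  pos 2: 10110 XOR 10011 = 00101
  pos 4: 10110 XOR 10011 = 00101
  pos 6: 10100 XOR 10011 = 00111
Remainder (last 4 bits) = 1110. This is the CRC / FCS.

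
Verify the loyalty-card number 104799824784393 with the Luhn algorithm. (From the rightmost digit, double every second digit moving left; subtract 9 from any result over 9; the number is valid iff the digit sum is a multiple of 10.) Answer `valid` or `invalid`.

valid

From the right, keep odd positions and double even positions (subtract 9 from any doubled value over 9):
  doubled (positions 2,4,...): 9 8 5 4 9 5 0 → sum 40
  kept (positions 1,3,...): 3 3 8 4 8 9 4 1 → sum 40
Total = 80.
80 mod 10 = 0, so the number is valid.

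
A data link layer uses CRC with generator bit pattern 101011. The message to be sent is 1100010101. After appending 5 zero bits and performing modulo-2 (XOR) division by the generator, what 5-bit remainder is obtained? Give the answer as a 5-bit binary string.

Append 5 zeros: 110001010100000. Divide by 101011 (XOR where the leading bit is 1):
  pos 0: 110001 XOR 101011 = 011010
  pos 1: 110100 XOR 101011 = 011111
  pos 2: 111111 XOR 101011 = 010100
  pos 3: 101000 XOR 101011 = 000011
  pos 7: 111000 XOR 101011 = 010011
  pos 8: 100110 XOR 101011 = 001101
Remainder (last 5 bits) = 11010. This is the CRC / FCS.

11010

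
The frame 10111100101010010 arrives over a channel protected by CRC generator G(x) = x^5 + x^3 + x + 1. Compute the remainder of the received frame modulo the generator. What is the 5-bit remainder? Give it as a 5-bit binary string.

Modulo-2 division of 10111100101010010 by 101011:
  pos 0: 101111 XOR 101011 = 000100
  pos 3: 100001 XOR 101011 = 001010
  pos 5: 101001 XOR 101011 = 000010
  pos 9: 100100 XOR 101011 = 001111
  pos 11: 111110 XOR 101011 = 010101
Remainder = 10101 (nonzero — an error is detected).

10101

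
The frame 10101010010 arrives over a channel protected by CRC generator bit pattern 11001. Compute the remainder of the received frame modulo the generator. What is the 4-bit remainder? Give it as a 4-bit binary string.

0000

Modulo-2 division of 10101010010 by 11001:
  pos 0: 10101 XOR 11001 = 01100
  pos 1: 11000 XOR 11001 = 00001
  pos 5: 11001 XOR 11001 = 00000
Remainder = 0000 (zero — the frame passes the CRC check).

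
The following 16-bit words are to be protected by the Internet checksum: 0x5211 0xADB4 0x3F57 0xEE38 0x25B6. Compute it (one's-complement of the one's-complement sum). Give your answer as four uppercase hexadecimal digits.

One's-complement addition (fold any carry out of bit 15 back into bit 0):
  0x5211 + 0xADB4 = 0x0FFC5
  0xFFC5 + 0x3F57 = 0x13F1C → wrap carry → 0x3F1D
  0x3F1D + 0xEE38 = 0x12D55 → wrap carry → 0x2D56
  0x2D56 + 0x25B6 = 0x0530C
One's-complement sum = 0x530C.
Checksum = ~0x530C & 0xFFFF = 0xACF3.

ACF3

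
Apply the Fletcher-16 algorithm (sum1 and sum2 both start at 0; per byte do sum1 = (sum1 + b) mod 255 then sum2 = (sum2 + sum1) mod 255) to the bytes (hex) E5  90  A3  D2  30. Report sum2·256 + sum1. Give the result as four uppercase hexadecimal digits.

Running sums (mod 255):
  after byte 0 (E5): sum1=229, sum2=229
  after byte 1 (90): sum1=118, sum2=92
  after byte 2 (A3): sum1=26, sum2=118
  after byte 3 (D2): sum1=236, sum2=99
  after byte 4 (30): sum1=29, sum2=128
Checksum = sum2·256 + sum1 = 128·256 + 29 = 32797 = 0x801D.

801D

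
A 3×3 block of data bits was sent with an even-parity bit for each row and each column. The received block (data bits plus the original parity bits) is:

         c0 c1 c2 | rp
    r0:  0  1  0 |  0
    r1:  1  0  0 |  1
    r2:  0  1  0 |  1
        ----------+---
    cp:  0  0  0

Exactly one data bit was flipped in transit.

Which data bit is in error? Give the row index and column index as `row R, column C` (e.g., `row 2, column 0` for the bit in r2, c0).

row 0, column 0

Recompute each row's even parity and compare to rp:
  r0: data parity 1, sent rp 0 → mismatch
  r1: data parity 1, sent rp 1 → ok
  r2: data parity 1, sent rp 1 → ok
Recompute each column's even parity and compare to cp:
  c0: data parity 1, sent cp 0 → mismatch
  c1: data parity 0, sent cp 0 → ok
  c2: data parity 0, sent cp 0 → ok
Exactly one row (r0) and one column (c0) fail → the flipped bit is at their intersection.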